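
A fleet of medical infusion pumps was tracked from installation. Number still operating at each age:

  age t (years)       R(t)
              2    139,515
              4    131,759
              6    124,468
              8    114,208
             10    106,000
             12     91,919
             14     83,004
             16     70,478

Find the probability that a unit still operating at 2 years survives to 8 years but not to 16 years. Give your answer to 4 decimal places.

0.3134

This is the probability of reaching 8 but not 16, conditional on being operational at 2: (R(8) − R(16)) / R(2).
= (114,208 − 70,478) / 139,515 = 43,730 / 139,515 = 0.313443.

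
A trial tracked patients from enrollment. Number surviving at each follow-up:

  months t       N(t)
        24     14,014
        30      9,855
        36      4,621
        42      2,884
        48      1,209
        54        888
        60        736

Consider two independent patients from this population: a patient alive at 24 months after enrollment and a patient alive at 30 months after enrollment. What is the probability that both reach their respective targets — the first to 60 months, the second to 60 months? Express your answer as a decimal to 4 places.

0.0039

p₁ = N(60)/N(24) = 736/14,014 = 0.052519; p₂ = N(60)/N(30) = 736/9,855 = 0.074683.
P(both) = p₁ × p₂ = 0.052519 × 0.074683 = 0.003922.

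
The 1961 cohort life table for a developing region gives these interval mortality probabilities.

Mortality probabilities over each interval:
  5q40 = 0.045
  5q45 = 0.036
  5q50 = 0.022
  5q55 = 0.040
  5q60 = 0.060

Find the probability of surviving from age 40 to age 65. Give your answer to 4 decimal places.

0.8125

The overall survival probability is (1 − 0.045) × (1 − 0.036) × (1 − 0.022) × (1 − 0.040) × (1 − 0.060).
= 0.955 × 0.964 × 0.978 × 0.960 × 0.940 = 0.812491.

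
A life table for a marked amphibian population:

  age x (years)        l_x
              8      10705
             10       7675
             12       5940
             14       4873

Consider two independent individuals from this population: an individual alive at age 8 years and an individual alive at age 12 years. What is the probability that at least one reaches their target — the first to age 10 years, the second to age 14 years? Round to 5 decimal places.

0.94916

p₁ = l_10/l_8 = 7675/10705 = 0.716955; p₂ = l_14/l_12 = 4873/5940 = 0.820370.
P(at least one) = 1 − (1−p₁)(1−p₂) = 1 − 0.283045 × 0.179630 = 0.949157.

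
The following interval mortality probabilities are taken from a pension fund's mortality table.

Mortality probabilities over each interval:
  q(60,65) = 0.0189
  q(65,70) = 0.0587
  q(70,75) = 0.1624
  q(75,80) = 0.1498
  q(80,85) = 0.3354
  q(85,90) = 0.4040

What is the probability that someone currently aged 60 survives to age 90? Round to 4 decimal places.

P(survive 60→90) = (1 − 0.0189) × (1 − 0.0587) × (1 − 0.1624) × (1 − 0.1498) × (1 − 0.3354) × (1 − 0.4040).
= 0.9811 × 0.9413 × 0.8376 × 0.8502 × 0.6646 × 0.5960 = 0.260499.

0.2605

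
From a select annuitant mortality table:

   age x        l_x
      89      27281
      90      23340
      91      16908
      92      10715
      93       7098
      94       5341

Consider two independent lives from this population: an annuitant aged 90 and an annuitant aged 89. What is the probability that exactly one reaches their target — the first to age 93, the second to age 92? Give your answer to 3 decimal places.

p₁ = l_93/l_90 = 7098/23340 = 0.304113; p₂ = l_92/l_89 = 10715/27281 = 0.392764.
P(exactly one) = p₁(1−p₂) + (1−p₁)p₂ = 0.184668 + 0.273319 = 0.457988.

0.458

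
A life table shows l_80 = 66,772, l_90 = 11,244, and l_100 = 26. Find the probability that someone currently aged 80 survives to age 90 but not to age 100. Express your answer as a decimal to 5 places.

We want 10|10q80 = (l_90 − l_100)/l_80.
This is the probability of reaching 90 but not 100, conditional on being alive at 80: (l_90 − l_100) / l_80.
= (11,244 − 26) / 66,772 = 11,218 / 66,772 = 0.168005.

0.16800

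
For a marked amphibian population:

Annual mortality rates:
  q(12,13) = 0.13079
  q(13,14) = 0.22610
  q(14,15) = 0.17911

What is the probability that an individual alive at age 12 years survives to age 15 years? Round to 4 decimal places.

The overall survival probability is (1 − 0.13079) × (1 − 0.22610) × (1 − 0.17911).
= 0.86921 × 0.77390 × 0.82089 = 0.552198.

0.5522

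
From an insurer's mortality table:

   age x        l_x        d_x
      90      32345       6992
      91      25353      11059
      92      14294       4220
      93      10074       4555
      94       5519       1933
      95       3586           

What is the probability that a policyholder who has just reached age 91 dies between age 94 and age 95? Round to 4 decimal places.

We want 3|1q91 = (l_94 − l_95)/l_91.
This is the probability of reaching 94 but not 95, conditional on being alive at 91: (l_94 − l_95) / l_91.
= (5519 − 3586) / 25353 = 1933 / 25353 = 0.076243.

0.0762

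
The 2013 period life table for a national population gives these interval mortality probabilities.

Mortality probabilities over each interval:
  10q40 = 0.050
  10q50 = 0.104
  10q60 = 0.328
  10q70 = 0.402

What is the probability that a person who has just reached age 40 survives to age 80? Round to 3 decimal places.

The overall survival probability is (1 − 0.050) × (1 − 0.104) × (1 − 0.328) × (1 − 0.402).
= 0.950 × 0.896 × 0.672 × 0.598 = 0.342060.

0.342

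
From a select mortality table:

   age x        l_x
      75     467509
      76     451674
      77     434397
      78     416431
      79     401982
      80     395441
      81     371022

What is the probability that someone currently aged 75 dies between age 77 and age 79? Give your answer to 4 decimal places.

0.0693

We want 2|2q75 = (l_77 − l_79)/l_75.
This is the probability of reaching 77 but not 79, conditional on being alive at 75: (l_77 − l_79) / l_75.
= (434397 − 401982) / 467509 = 32415 / 467509 = 0.069336.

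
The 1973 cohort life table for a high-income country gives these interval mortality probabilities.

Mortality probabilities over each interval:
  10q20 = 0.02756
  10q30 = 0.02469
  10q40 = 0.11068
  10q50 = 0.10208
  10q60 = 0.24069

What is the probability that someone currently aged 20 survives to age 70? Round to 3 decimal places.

Chaining the interval survival probabilities: (1 − 0.02756) × (1 − 0.02469) × (1 − 0.11068) × (1 − 0.10208) × (1 − 0.24069).
= 0.97244 × 0.97531 × 0.88932 × 0.89792 × 0.75931 = 0.575069.

0.575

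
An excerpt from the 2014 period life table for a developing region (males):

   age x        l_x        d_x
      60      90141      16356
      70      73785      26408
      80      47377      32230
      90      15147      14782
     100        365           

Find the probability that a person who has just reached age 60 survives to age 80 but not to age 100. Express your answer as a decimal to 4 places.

This is the probability of reaching 80 but not 100, conditional on being alive at 60: (l_80 − l_100) / l_60.
= (47377 − 365) / 90141 = 47012 / 90141 = 0.521538.

0.5215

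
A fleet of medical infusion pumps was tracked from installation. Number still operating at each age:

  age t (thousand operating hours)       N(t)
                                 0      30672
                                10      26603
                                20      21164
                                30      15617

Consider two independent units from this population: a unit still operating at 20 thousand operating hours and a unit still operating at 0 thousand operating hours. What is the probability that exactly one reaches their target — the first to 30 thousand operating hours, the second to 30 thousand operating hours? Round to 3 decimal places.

p₁ = N(30)/N(20) = 15617/21164 = 0.737904; p₂ = N(30)/N(0) = 15617/30672 = 0.509161.
P(exactly one) = p₁(1−p₂) + (1−p₁)p₂ = 0.362192 + 0.133449 = 0.495641.

0.496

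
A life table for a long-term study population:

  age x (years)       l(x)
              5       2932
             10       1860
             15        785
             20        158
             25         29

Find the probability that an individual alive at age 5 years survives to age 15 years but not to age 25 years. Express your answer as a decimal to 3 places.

This is the probability of reaching 15 but not 25, conditional on being alive at 5: (l(15) − l(25)) / l(5).
= (785 − 29) / 2932 = 756 / 2932 = 0.257844.

0.258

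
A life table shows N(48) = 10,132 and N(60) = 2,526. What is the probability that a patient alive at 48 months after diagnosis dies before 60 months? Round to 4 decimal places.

0.7507

P(die before 60 | alive at 48) = 1 − N(60)/N(48) = 1 − 2,526/10,132 = (7,606)/10,132 = 0.750691.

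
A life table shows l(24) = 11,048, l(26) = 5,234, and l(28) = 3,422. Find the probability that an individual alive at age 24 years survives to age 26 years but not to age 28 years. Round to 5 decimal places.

This is the probability of reaching 26 but not 28, conditional on being alive at 24: (l(26) − l(28)) / l(24).
= (5,234 − 3,422) / 11,048 = 1,812 / 11,048 = 0.164012.

0.16401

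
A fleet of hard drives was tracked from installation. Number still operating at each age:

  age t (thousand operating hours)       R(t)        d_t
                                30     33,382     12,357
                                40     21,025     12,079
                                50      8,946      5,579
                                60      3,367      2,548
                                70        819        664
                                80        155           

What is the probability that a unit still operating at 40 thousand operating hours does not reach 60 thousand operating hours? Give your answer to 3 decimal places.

0.840

P(fail before 60 | operational at 40) = 1 − R(60)/R(40) = 1 − 3,367/21,025 = (17,658)/21,025 = 0.839857.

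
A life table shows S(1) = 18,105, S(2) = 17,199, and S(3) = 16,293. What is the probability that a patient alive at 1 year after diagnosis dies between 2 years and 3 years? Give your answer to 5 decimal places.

This is the probability of reaching 2 but not 3, conditional on being alive at 1: (S(2) − S(3)) / S(1).
= (17,199 − 16,293) / 18,105 = 906 / 18,105 = 0.050041.

0.05004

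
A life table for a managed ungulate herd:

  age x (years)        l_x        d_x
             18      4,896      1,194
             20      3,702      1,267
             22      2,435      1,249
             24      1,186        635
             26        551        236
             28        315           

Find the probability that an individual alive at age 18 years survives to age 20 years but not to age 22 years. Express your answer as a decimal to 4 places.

0.2588

This is the probability of reaching 20 but not 22, conditional on being alive at 18: (l_20 − l_22) / l_18.
= (3,702 − 2,435) / 4,896 = 1,267 / 4,896 = 0.258783.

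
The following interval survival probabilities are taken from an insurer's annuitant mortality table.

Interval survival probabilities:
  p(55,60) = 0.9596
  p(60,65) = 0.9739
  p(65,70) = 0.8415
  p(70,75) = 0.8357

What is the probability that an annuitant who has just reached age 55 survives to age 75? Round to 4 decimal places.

The overall survival probability is 0.9596 × 0.9739 × 0.8415 × 0.8357.
= 0.657218.

0.6572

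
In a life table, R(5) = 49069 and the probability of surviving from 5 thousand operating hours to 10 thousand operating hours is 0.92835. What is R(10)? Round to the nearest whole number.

45553

R(10) = R(5) × p = 49069 × 0.92835 = 45553.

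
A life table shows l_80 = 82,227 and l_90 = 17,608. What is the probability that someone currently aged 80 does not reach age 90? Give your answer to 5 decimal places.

P(die before 90 | alive at 80) = 1 − l_90/l_80 = 1 − 17,608/82,227 = (64,619)/82,227 = 0.785861.

0.78586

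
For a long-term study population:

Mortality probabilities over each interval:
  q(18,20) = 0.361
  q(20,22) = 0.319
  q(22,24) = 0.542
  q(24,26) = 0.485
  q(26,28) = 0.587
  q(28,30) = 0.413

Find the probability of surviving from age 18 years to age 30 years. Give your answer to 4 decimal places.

0.0249

The overall survival probability is (1 − 0.361) × (1 − 0.319) × (1 − 0.542) × (1 − 0.485) × (1 − 0.587) × (1 − 0.413).
= 0.639 × 0.681 × 0.458 × 0.515 × 0.413 × 0.587 = 0.024883.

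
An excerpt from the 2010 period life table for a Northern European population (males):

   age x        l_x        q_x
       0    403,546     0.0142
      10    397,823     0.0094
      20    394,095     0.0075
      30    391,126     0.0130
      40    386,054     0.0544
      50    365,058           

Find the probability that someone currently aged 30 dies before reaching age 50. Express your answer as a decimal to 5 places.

0.06665

P(die before 50 | alive at 30) = 1 − l_50/l_30 = 1 − 365,058/391,126 = (26,068)/391,126 = 0.066649.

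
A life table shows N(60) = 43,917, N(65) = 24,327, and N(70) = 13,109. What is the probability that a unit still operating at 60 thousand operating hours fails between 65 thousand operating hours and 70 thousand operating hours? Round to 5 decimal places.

This is the probability of reaching 65 but not 70, conditional on being operational at 60: (N(65) − N(70)) / N(60).
= (24,327 − 13,109) / 43,917 = 11,218 / 43,917 = 0.255436.

0.25544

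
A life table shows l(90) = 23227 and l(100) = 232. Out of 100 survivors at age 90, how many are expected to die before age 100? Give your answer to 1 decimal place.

99.0

The relevant probability is 1 − 232/23227 = 0.990012.
Expected number = 100 × 0.990012 = 99.0.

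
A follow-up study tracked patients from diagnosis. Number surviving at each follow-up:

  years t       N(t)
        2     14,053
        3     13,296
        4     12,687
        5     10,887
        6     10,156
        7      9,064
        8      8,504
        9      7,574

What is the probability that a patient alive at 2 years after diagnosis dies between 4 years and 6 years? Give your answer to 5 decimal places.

0.18010

This is the probability of reaching 4 but not 6, conditional on being alive at 2: (N(4) − N(6)) / N(2).
= (12,687 − 10,156) / 14,053 = 2,531 / 14,053 = 0.180104.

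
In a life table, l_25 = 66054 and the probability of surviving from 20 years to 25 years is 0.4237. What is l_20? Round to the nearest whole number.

155898

l_20 = l_25 / p = 66054 / 0.4237 = 155898.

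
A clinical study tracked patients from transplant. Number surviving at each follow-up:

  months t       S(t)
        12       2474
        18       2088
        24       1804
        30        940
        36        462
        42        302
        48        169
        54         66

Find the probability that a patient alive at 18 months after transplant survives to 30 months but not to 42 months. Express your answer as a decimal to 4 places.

0.3056

This is the probability of reaching 30 but not 42, conditional on being alive at 18: (S(30) − S(42)) / S(18).
= (940 − 302) / 2088 = 638 / 2088 = 0.305556.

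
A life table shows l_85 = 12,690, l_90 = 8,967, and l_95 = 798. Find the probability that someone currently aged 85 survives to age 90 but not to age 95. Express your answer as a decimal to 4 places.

0.6437

This is the probability of reaching 90 but not 95, conditional on being alive at 85: (l_90 − l_95) / l_85.
= (8,967 − 798) / 12,690 = 8,169 / 12,690 = 0.643735.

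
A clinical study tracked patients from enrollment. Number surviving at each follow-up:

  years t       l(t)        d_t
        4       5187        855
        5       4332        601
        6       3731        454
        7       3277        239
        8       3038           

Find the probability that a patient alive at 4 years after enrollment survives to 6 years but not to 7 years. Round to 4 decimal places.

This is the probability of reaching 6 but not 7, conditional on being alive at 4: (l(6) − l(7)) / l(4).
= (3731 − 3277) / 5187 = 454 / 5187 = 0.087527.

0.0875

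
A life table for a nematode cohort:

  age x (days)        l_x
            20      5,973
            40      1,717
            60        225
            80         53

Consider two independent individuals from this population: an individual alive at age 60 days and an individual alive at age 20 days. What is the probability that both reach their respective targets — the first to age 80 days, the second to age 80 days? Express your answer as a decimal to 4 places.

p₁ = l_80/l_60 = 53/225 = 0.235556; p₂ = l_80/l_20 = 53/5,973 = 0.008873.
P(both) = p₁ × p₂ = 0.235556 × 0.008873 = 0.002090.

0.0021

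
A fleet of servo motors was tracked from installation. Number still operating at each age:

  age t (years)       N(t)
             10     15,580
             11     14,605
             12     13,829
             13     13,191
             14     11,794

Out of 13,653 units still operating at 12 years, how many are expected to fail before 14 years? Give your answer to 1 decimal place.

The relevant probability is 1 − 11,794/13,829 = 0.147155.
Expected number = 13,653 × 0.147155 = 2009.1.

2009.1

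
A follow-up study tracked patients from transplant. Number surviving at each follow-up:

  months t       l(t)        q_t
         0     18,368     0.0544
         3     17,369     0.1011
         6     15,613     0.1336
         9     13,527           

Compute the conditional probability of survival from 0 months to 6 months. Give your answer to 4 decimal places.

0.8500

The conditional survival probability is l(6)/l(0) = 15,613/18,368 = 0.850011.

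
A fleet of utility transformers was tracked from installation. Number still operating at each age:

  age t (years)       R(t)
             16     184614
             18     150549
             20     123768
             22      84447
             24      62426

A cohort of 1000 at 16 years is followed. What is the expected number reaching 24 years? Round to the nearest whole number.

The relevant probability is 62426/184614 = 0.338143.
Expected number = 1000 × 0.338143 = 338.

338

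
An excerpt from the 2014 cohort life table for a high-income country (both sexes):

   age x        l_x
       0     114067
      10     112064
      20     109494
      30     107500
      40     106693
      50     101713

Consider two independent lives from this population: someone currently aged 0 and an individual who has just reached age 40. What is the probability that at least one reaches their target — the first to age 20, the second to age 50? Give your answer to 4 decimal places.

p₁ = l_20/l_0 = 109494/114067 = 0.959910; p₂ = l_50/l_40 = 101713/106693 = 0.953324.
P(at least one) = 1 − (1−p₁)(1−p₂) = 1 − 0.040090 × 0.046676 = 0.998129.

0.9981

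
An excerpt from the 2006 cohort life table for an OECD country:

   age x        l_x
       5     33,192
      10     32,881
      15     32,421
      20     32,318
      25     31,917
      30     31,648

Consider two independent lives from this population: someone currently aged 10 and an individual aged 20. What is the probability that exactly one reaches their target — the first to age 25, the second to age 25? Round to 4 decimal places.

p₁ = l_25/l_10 = 31,917/32,881 = 0.970682; p₂ = l_25/l_20 = 31,917/32,318 = 0.987592.
P(exactly one) = p₁(1−p₂) + (1−p₁)p₂ = 0.012044 + 0.028954 = 0.040998.

0.0410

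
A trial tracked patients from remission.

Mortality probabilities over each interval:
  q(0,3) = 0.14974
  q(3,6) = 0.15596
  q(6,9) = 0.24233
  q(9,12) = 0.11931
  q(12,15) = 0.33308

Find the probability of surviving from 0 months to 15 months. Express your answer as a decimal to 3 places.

0.319

Survival from 0 to 15 is the product of surviving each interval: (1 − 0.14974) × (1 − 0.15596) × (1 − 0.24233) × (1 − 0.11931) × (1 − 0.33308).
= 0.85026 × 0.84404 × 0.75767 × 0.88069 × 0.66692 = 0.319368.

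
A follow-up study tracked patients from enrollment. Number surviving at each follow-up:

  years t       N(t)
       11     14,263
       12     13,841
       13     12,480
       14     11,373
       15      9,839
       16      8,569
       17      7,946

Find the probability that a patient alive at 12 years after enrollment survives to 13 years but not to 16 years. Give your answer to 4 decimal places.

This is the probability of reaching 13 but not 16, conditional on being alive at 12: (N(13) − N(16)) / N(12).
= (12,480 − 8,569) / 13,841 = 3,911 / 13,841 = 0.282566.

0.2826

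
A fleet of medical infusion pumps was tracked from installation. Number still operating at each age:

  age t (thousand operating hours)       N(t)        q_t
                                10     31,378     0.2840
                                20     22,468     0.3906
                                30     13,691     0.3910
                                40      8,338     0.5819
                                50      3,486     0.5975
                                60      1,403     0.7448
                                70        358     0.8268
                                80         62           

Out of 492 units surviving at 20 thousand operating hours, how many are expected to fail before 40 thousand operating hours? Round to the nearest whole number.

309

The relevant probability is 1 − 8,338/22,468 = 0.628894.
Expected number = 492 × 0.628894 = 309.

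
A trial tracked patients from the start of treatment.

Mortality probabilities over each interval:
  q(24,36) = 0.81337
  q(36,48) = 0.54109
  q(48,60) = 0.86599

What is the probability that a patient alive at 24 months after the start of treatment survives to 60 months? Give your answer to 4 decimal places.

Survival from 24 to 60 is the product of surviving each interval: (1 − 0.81337) × (1 − 0.54109) × (1 − 0.86599).
= 0.18663 × 0.45891 × 0.13401 = 0.011477.

0.0115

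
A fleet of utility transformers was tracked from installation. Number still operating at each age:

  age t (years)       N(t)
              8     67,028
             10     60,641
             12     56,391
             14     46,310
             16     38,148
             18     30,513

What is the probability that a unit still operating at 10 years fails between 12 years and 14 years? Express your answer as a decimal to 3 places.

0.166

This is the probability of reaching 12 but not 14, conditional on being operational at 10: (N(12) − N(14)) / N(10).
= (56,391 − 46,310) / 60,641 = 10,081 / 60,641 = 0.166241.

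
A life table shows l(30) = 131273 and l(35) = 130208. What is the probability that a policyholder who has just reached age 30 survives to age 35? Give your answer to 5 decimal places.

The conditional survival probability is l(35)/l(30) = 130208/131273 = 0.991887.

0.99189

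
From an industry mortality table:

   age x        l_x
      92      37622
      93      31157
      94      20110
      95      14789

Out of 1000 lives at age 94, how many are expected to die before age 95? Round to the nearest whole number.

265

The relevant probability is 1 − 14789/20110 = 0.264595.
Expected number = 1000 × 0.264595 = 265.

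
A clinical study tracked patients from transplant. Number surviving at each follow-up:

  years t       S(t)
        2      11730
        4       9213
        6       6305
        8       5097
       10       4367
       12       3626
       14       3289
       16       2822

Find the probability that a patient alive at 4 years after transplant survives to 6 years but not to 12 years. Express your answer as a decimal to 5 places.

This is the probability of reaching 6 but not 12, conditional on being alive at 4: (S(6) − S(12)) / S(4).
= (6305 − 3626) / 9213 = 2679 / 9213 = 0.290785.

0.29078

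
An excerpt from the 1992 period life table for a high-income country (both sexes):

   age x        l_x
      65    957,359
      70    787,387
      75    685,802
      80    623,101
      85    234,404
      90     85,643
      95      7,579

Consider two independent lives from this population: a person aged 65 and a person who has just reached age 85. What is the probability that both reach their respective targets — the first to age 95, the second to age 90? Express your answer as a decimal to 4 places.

p₁ = l_95/l_65 = 7,579/957,359 = 0.007917; p₂ = l_90/l_85 = 85,643/234,404 = 0.365365.
P(both) = p₁ × p₂ = 0.007917 × 0.365365 = 0.002893.

0.0029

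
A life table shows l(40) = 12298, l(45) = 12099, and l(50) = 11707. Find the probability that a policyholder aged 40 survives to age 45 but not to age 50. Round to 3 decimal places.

This is the probability of reaching 45 but not 50, conditional on being alive at 40: (l(45) − l(50)) / l(40).
= (12099 − 11707) / 12298 = 392 / 12298 = 0.031875.

0.032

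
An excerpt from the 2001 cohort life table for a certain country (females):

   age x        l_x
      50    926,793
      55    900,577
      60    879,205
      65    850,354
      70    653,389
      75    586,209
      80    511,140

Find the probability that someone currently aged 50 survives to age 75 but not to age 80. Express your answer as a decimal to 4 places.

0.0810

This is the probability of reaching 75 but not 80, conditional on being alive at 50: (l_75 − l_80) / l_50.
= (586,209 − 511,140) / 926,793 = 75,069 / 926,793 = 0.080999.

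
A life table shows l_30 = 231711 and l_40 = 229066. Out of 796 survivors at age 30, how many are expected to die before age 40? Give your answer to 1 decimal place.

The relevant probability is 1 − 229066/231711 = 0.011415.
Expected number = 796 × 0.011415 = 9.1.

9.1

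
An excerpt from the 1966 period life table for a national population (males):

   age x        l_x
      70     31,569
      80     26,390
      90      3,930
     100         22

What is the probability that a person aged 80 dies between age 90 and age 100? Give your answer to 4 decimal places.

0.1481

We want 10|10q80 = (l_90 − l_100)/l_80.
This is the probability of reaching 90 but not 100, conditional on being alive at 80: (l_90 − l_100) / l_80.
= (3,930 − 22) / 26,390 = 3,908 / 26,390 = 0.148086.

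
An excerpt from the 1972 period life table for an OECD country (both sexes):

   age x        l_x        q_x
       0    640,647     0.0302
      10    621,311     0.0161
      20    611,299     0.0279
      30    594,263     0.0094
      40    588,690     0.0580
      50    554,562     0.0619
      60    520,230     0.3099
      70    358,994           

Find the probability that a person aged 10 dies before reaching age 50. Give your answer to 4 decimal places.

0.1074

P(die before 50 | alive at 10) = 1 − l_50/l_10 = 1 − 554,562/621,311 = (66,749)/621,311 = 0.107433.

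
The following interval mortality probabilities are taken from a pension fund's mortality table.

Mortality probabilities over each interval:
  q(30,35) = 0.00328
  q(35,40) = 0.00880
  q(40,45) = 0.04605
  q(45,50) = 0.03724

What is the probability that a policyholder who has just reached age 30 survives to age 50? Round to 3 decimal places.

0.907

Survival from 30 to 50 is the product of surviving each interval: (1 − 0.00328) × (1 − 0.00880) × (1 − 0.04605) × (1 − 0.03724).
= 0.99672 × 0.99120 × 0.95395 × 0.96276 = 0.907357.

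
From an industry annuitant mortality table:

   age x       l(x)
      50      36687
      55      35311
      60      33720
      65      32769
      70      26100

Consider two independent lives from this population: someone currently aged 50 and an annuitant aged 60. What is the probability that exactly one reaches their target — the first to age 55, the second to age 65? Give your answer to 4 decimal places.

0.0636

p₁ = l(55)/l(50) = 35311/36687 = 0.962494; p₂ = l(65)/l(60) = 32769/33720 = 0.971797.
P(exactly one) = p₁(1−p₂) + (1−p₁)p₂ = 0.027145 + 0.036448 = 0.063593.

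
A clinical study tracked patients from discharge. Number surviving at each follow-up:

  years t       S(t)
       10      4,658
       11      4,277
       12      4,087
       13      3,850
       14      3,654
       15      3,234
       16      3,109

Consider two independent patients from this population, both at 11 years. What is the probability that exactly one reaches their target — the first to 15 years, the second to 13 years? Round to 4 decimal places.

p₁ = S(15)/S(11) = 3,234/4,277 = 0.756137; p₂ = S(13)/S(11) = 3,850/4,277 = 0.900164.
P(exactly one) = p₁(1−p₂) + (1−p₁)p₂ = 0.075490 + 0.219517 = 0.295006.

0.2950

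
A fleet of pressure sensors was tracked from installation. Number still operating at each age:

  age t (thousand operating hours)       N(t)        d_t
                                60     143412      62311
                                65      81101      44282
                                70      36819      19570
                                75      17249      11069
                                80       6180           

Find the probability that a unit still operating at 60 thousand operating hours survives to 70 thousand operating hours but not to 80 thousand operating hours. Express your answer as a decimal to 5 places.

This is the probability of reaching 70 but not 80, conditional on being operational at 60: (N(70) − N(80)) / N(60).
= (36819 − 6180) / 143412 = 30639 / 143412 = 0.213643.

0.21364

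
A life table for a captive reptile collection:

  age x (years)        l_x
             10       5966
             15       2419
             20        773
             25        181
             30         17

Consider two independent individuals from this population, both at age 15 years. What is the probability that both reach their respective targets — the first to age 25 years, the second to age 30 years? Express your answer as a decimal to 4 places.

0.0005

p₁ = l_25/l_15 = 181/2419 = 0.074824; p₂ = l_30/l_15 = 17/2419 = 0.007028.
P(both) = p₁ × p₂ = 0.074824 × 0.007028 = 0.000526.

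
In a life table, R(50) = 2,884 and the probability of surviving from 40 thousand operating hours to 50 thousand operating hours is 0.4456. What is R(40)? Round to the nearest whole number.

6472

R(40) = R(50) / p = 2,884 / 0.4456 = 6472.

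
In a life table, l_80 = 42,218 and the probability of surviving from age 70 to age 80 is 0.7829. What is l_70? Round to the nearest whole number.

53925

l_70 = l_80 / p = 42,218 / 0.7829 = 53925.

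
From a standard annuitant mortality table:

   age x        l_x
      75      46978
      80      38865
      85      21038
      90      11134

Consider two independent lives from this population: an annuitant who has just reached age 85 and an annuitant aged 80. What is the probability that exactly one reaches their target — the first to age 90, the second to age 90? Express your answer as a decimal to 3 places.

0.512

p₁ = l_90/l_85 = 11134/21038 = 0.529233; p₂ = l_90/l_80 = 11134/38865 = 0.286479.
P(exactly one) = p₁(1−p₂) + (1−p₁)p₂ = 0.377619 + 0.134865 = 0.512484.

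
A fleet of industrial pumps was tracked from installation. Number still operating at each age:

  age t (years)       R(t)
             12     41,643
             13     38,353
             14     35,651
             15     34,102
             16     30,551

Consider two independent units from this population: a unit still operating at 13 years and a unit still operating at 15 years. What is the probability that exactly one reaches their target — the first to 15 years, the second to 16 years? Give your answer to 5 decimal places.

0.19188

p₁ = R(15)/R(13) = 34,102/38,353 = 0.889161; p₂ = R(16)/R(15) = 30,551/34,102 = 0.895871.
P(exactly one) = p₁(1−p₂) + (1−p₁)p₂ = 0.092587 + 0.099297 = 0.191885.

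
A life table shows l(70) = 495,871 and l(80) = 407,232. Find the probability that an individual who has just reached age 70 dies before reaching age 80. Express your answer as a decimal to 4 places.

P(die before 80 | alive at 70) = 1 − l(80)/l(70) = 1 − 407,232/495,871 = (88,639)/495,871 = 0.178754.

0.1788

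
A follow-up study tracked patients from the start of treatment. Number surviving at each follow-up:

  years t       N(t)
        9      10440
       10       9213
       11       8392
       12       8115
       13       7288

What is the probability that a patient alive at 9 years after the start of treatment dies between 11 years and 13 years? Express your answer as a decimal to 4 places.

This is the probability of reaching 11 but not 13, conditional on being alive at 9: (N(11) − N(13)) / N(9).
= (8392 − 7288) / 10440 = 1104 / 10440 = 0.105747.

0.1057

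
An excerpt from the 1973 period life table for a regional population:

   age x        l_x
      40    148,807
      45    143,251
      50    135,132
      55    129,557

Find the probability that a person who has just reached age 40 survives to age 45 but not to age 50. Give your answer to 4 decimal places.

We want 5|5q40 = (l_45 − l_50)/l_40.
This is the probability of reaching 45 but not 50, conditional on being alive at 40: (l_45 − l_50) / l_40.
= (143,251 − 135,132) / 148,807 = 8,119 / 148,807 = 0.054561.

0.0546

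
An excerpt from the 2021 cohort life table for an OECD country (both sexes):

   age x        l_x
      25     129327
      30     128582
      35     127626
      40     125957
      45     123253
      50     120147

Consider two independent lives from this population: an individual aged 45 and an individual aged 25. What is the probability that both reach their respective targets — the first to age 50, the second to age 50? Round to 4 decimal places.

0.9056

p₁ = l_50/l_45 = 120147/123253 = 0.974800; p₂ = l_50/l_25 = 120147/129327 = 0.929017.
P(both) = p₁ × p₂ = 0.974800 × 0.929017 = 0.905606.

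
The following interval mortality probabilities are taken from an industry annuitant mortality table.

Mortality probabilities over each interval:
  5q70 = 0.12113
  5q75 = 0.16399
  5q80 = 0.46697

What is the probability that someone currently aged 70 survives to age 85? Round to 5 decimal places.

Chaining the interval survival probabilities: (1 − 0.12113) × (1 − 0.16399) × (1 − 0.46697).
= 0.87887 × 0.83601 × 0.53303 = 0.391641.

0.39164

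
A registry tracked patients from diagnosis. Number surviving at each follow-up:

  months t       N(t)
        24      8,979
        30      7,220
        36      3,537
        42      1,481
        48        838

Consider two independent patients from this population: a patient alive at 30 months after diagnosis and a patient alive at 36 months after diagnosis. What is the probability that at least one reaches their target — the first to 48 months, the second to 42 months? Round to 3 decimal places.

0.486

p₁ = N(48)/N(30) = 838/7,220 = 0.116066; p₂ = N(42)/N(36) = 1,481/3,537 = 0.418716.
P(at least one) = 1 − (1−p₁)(1−p₂) = 1 − 0.883934 × 0.581284 = 0.486183.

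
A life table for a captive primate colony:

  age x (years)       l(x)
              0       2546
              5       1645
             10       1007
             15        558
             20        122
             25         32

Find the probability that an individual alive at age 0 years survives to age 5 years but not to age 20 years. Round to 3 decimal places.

0.598

This is the probability of reaching 5 but not 20, conditional on being alive at 0: (l(5) − l(20)) / l(0).
= (1645 − 122) / 2546 = 1523 / 2546 = 0.598193.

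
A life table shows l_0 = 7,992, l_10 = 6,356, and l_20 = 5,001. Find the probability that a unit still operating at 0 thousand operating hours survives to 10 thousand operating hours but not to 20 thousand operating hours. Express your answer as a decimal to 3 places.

This is the probability of reaching 10 but not 20, conditional on being operational at 0: (l_10 − l_20) / l_0.
= (6,356 − 5,001) / 7,992 = 1,355 / 7,992 = 0.169545.

0.170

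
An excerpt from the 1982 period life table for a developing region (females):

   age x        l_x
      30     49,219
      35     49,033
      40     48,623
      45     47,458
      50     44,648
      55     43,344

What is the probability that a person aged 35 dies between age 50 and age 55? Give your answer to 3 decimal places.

0.027

We want 15|5q35 = (l_50 − l_55)/l_35.
This is the probability of reaching 50 but not 55, conditional on being alive at 35: (l_50 − l_55) / l_35.
= (44,648 − 43,344) / 49,033 = 1,304 / 49,033 = 0.026594.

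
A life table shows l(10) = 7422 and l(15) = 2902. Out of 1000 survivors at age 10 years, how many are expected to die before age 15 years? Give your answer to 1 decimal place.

609.0

The relevant probability is 1 − 2902/7422 = 0.609000.
Expected number = 1000 × 0.609000 = 609.0.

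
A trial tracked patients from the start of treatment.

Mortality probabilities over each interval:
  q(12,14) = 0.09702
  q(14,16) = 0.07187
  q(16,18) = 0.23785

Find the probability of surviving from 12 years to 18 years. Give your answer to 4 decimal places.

0.6387

Survival from 12 to 18 is the product of surviving each interval: (1 − 0.09702) × (1 − 0.07187) × (1 − 0.23785).
= 0.90298 × 0.92813 × 0.76215 = 0.638745.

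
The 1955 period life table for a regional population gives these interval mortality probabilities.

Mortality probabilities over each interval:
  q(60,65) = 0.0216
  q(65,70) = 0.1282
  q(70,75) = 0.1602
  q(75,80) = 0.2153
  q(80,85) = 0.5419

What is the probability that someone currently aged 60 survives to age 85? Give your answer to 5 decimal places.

P(survive 60→85) = (1 − 0.0216) × (1 − 0.1282) × (1 − 0.1602) × (1 − 0.2153) × (1 − 0.5419).
= 0.9784 × 0.8718 × 0.8398 × 0.7847 × 0.4581 = 0.257498.

0.25750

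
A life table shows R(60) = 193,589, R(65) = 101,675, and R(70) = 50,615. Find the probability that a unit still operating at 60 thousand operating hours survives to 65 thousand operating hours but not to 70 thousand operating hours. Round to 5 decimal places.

0.26375

This is the probability of reaching 65 but not 70, conditional on being operational at 60: (R(65) − R(70)) / R(60).
= (101,675 − 50,615) / 193,589 = 51,060 / 193,589 = 0.263755.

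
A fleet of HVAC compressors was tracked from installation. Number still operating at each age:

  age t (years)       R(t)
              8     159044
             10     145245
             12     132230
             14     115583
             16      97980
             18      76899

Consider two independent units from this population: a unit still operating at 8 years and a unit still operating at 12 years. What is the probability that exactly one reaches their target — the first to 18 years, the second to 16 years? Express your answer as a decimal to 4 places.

0.5079

p₁ = R(18)/R(8) = 76899/159044 = 0.483508; p₂ = R(16)/R(12) = 97980/132230 = 0.740982.
P(exactly one) = p₁(1−p₂) + (1−p₁)p₂ = 0.125237 + 0.382711 = 0.507949.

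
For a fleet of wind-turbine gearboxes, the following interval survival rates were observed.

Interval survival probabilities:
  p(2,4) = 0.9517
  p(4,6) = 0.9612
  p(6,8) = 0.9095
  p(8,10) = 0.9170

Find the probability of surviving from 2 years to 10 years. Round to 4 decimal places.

0.7629

The overall survival probability is 0.9517 × 0.9612 × 0.9095 × 0.9170.
= 0.762932.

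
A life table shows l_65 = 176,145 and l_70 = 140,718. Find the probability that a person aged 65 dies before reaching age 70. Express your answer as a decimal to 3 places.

P(die before 70 | alive at 65) = 1 − l_70/l_65 = 1 − 140,718/176,145 = (35,427)/176,145 = 0.201124.

0.201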